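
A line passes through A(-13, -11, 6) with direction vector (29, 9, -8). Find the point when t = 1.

P(t) = A + t·d
  = (-13 + 29·1, -11 + 9·1, 6 + (-8)·1)
  = (-13 + 29, -11 + 9, 6 - 8)
  = (16, -2, -2)

(16, -2, -2)


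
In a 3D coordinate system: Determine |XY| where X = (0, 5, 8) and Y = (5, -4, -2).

d = √[(x₂-x₁)² + (y₂-y₁)² + (z₂-z₁)²]
  = √[5² + (-9)² + (-10)²]
  = √[25 + 81 + 100]
  = √206
  ≈ 14.35

14.35


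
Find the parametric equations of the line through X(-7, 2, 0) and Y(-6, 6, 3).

Direction vector d = Y - X = (-6 + 7, 6 - 2, 3 + 0) = (1, 4, 3)
Parametric form r = X + t·d:
x = -7 + t, y = 2 + 4t, z = 0 + 3t

x = -7 + t, y = 2 + 4t, z = 0 + 3t


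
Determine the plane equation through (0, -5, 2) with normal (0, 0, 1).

The plane through P with normal n = (a, b, c) satisfies n·(r - P) = 0,
i.e. ax + by + cz = a·x₀ + b·y₀ + c·z₀.
d = 0·0 + 0·(-5) + 1·2
  = 0 + 0 + 2
  = 2
Equation: z = 2

z = 2


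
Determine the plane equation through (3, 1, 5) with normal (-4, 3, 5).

The plane through P with normal n = (a, b, c) satisfies n·(r - P) = 0,
i.e. ax + by + cz = a·x₀ + b·y₀ + c·z₀.
d = (-4)·3 + 3·1 + 5·5
  = -12 + 3 + 25
  = 16
Equation: -4x + 3y + 5z = 16

-4x + 3y + 5z = 16


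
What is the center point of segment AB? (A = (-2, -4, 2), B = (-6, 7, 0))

M = ((x₁+x₂)/2, (y₁+y₂)/2, (z₁+z₂)/2)
  = ((-2 - 6)/2, (-4 + 7)/2, (2 + 0)/2)
  = (-8/2, 3/2, 2/2)
  = (-4, 1.5, 1)

(-4, 1.5, 1)


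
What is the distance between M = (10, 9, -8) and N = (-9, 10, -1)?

d = √[(x₂-x₁)² + (y₂-y₁)² + (z₂-z₁)²]
  = √[(-19)² + 1² + 7²]
  = √[361 + 1 + 49]
  = √411
  ≈ 20.27

20.27


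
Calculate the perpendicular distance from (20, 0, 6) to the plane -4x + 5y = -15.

distance = |a·x₀ + b·y₀ + c·z₀ - d| / √(a² + b² + c²)
  = |(-4)·20 + 5·0 + 0·6 - (-15)| / √((-4)² + 5² + 0²)
  = |-80 + 0 + 0 + 15| / √(16 + 25 + 0)
  = |-65| / √41
  = 65 / 6.403
  ≈ 10.15

10.15


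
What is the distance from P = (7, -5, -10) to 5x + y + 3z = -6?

distance = |a·x₀ + b·y₀ + c·z₀ - d| / √(a² + b² + c²)
  = |5·7 + 1·(-5) + 3·(-10) - (-6)| / √(5² + 1² + 3²)
  = |35 - 5 - 30 + 6| / √(25 + 1 + 9)
  = |6| / √35
  = 6 / 5.916
  ≈ 1.014

1.014


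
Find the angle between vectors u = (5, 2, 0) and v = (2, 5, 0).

u·v = 5·2 + 2·5 + 0·0 = 10 + 10 + 0 = 20
|u| = √(5² + 2² + 0²) = √29 ≈ 5.385
|v| = √(2² + 5² + 0²) = √29 ≈ 5.385
cos θ = (u·v)/(|u||v|) = 20/(5.385·5.385) ≈ 0.6897
θ = arccos(0.6897) ≈ 46.4°

46.4°


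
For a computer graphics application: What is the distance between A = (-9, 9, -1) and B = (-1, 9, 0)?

d = √[(x₂-x₁)² + (y₂-y₁)² + (z₂-z₁)²]
  = √[8² + 0² + 1²]
  = √[64 + 0 + 1]
  = √65
  ≈ 8.062

8.062


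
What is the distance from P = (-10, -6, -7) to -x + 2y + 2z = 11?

distance = |a·x₀ + b·y₀ + c·z₀ - d| / √(a² + b² + c²)
  = |(-1)·(-10) + 2·(-6) + 2·(-7) - 11| / √((-1)² + 2² + 2²)
  = |10 - 12 - 14 - 11| / √(1 + 4 + 4)
  = |-27| / √9
  = 27 / 3
  ≈ 9

9


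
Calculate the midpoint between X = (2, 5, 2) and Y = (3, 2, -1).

M = ((x₁+x₂)/2, (y₁+y₂)/2, (z₁+z₂)/2)
  = ((2 + 3)/2, (5 + 2)/2, (2 - 1)/2)
  = (5/2, 7/2, 1/2)
  = (2.5, 3.5, 0.5)

(2.5, 3.5, 0.5)


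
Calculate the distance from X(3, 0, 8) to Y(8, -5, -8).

d = √[(x₂-x₁)² + (y₂-y₁)² + (z₂-z₁)²]
  = √[5² + (-5)² + (-16)²]
  = √[25 + 25 + 256]
  = √306
  ≈ 17.49

17.49


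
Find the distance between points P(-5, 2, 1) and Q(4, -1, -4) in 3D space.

d = √[(x₂-x₁)² + (y₂-y₁)² + (z₂-z₁)²]
  = √[9² + (-3)² + (-5)²]
  = √[81 + 9 + 25]
  = √115
  ≈ 10.72

10.72


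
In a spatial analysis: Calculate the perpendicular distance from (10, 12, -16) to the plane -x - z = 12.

distance = |a·x₀ + b·y₀ + c·z₀ - d| / √(a² + b² + c²)
  = |(-1)·10 + 0·12 + (-1)·(-16) - 12| / √((-1)² + 0² + (-1)²)
  = |-10 + 0 + 16 - 12| / √(1 + 0 + 1)
  = |-6| / √2
  = 6 / 1.414
  ≈ 4.243

4.243


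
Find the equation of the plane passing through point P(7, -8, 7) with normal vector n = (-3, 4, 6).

The plane through P with normal n = (a, b, c) satisfies n·(r - P) = 0,
i.e. ax + by + cz = a·x₀ + b·y₀ + c·z₀.
d = (-3)·7 + 4·(-8) + 6·7
  = -21 - 32 + 42
  = -11
Equation: -3x + 4y + 6z = -11

-3x + 4y + 6z = -11


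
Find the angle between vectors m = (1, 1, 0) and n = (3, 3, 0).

m·n = 1·3 + 1·3 + 0·0 = 3 + 3 + 0 = 6
|m| = √(1² + 1² + 0²) = √2 ≈ 1.414
|n| = √(3² + 3² + 0²) = √18 ≈ 4.243
cos θ = (m·n)/(|m||n|) = 6/(1.414·4.243) ≈ 1
θ = arccos(1) ≈ 0°

0°


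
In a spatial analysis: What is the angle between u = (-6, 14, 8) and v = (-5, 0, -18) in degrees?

u·v = (-6)·(-5) + 14·0 + 8·(-18) = 30 + 0 - 144 = -114
|u| = √((-6)² + 14² + 8²) = √296 ≈ 17.2
|v| = √((-5)² + 0² + (-18)²) = √349 ≈ 18.68
cos θ = (u·v)/(|u||v|) = -114/(17.2·18.68) ≈ -0.3547
θ = arccos(-0.3547) ≈ 110.8°

110.8°


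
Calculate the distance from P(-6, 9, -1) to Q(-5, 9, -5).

d = √[(x₂-x₁)² + (y₂-y₁)² + (z₂-z₁)²]
  = √[1² + 0² + (-4)²]
  = √[1 + 0 + 16]
  = √17
  ≈ 4.123

4.123


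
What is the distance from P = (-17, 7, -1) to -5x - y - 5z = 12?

distance = |a·x₀ + b·y₀ + c·z₀ - d| / √(a² + b² + c²)
  = |(-5)·(-17) + (-1)·7 + (-5)·(-1) - 12| / √((-5)² + (-1)² + (-5)²)
  = |85 - 7 + 5 - 12| / √(25 + 1 + 25)
  = |71| / √51
  = 71 / 7.141
  ≈ 9.942

9.942


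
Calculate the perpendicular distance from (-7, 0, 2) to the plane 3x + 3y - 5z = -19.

distance = |a·x₀ + b·y₀ + c·z₀ - d| / √(a² + b² + c²)
  = |3·(-7) + 3·0 + (-5)·2 - (-19)| / √(3² + 3² + (-5)²)
  = |-21 + 0 - 10 + 19| / √(9 + 9 + 25)
  = |-12| / √43
  = 12 / 6.557
  ≈ 1.83

1.83


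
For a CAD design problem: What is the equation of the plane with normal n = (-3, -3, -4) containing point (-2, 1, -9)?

The plane through P with normal n = (a, b, c) satisfies n·(r - P) = 0,
i.e. ax + by + cz = a·x₀ + b·y₀ + c·z₀.
d = (-3)·(-2) + (-3)·1 + (-4)·(-9)
  = 6 - 3 + 36
  = 39
Equation: -3x - 3y - 4z = 39

-3x - 3y - 4z = 39


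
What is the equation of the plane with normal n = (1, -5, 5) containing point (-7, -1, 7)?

The plane through P with normal n = (a, b, c) satisfies n·(r - P) = 0,
i.e. ax + by + cz = a·x₀ + b·y₀ + c·z₀.
d = 1·(-7) + (-5)·(-1) + 5·7
  = -7 + 5 + 35
  = 33
Equation: x - 5y + 5z = 33

x - 5y + 5z = 33


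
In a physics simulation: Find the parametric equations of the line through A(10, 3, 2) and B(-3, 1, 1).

Direction vector d = B - A = (-3 - 10, 1 - 3, 1 - 2) = (-13, -2, -1)
Parametric form r = A + t·d:
x = 10 - 13t, y = 3 - 2t, z = 2 - t

x = 10 - 13t, y = 3 - 2t, z = 2 - t


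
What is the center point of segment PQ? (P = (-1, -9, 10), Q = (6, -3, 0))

M = ((x₁+x₂)/2, (y₁+y₂)/2, (z₁+z₂)/2)
  = ((-1 + 6)/2, (-9 - 3)/2, (10 + 0)/2)
  = (5/2, -12/2, 10/2)
  = (2.5, -6, 5)

(2.5, -6, 5)


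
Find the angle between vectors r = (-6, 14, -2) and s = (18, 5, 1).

r·s = (-6)·18 + 14·5 + (-2)·1 = -108 + 70 - 2 = -40
|r| = √((-6)² + 14² + (-2)²) = √236 ≈ 15.36
|s| = √(18² + 5² + 1²) = √350 ≈ 18.71
cos θ = (r·s)/(|r||s|) = -40/(15.36·18.71) ≈ -0.1392
θ = arccos(-0.1392) ≈ 98°

98°


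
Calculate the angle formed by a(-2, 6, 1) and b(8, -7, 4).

a·b = (-2)·8 + 6·(-7) + 1·4 = -16 - 42 + 4 = -54
|a| = √((-2)² + 6² + 1²) = √41 ≈ 6.403
|b| = √(8² + (-7)² + 4²) = √129 ≈ 11.36
cos θ = (a·b)/(|a||b|) = -54/(6.403·11.36) ≈ -0.7425
θ = arccos(-0.7425) ≈ 137.9°

137.9°


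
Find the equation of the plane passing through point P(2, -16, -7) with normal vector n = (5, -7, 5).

The plane through P with normal n = (a, b, c) satisfies n·(r - P) = 0,
i.e. ax + by + cz = a·x₀ + b·y₀ + c·z₀.
d = 5·2 + (-7)·(-16) + 5·(-7)
  = 10 + 112 - 35
  = 87
Equation: 5x - 7y + 5z = 87

5x - 7y + 5z = 87


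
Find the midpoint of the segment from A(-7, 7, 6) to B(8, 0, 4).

M = ((x₁+x₂)/2, (y₁+y₂)/2, (z₁+z₂)/2)
  = ((-7 + 8)/2, (7 + 0)/2, (6 + 4)/2)
  = (1/2, 7/2, 10/2)
  = (0.5, 3.5, 5)

(0.5, 3.5, 5)


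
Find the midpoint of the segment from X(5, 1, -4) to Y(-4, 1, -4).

M = ((x₁+x₂)/2, (y₁+y₂)/2, (z₁+z₂)/2)
  = ((5 - 4)/2, (1 + 1)/2, (-4 - 4)/2)
  = (1/2, 2/2, -8/2)
  = (0.5, 1, -4)

(0.5, 1, -4)


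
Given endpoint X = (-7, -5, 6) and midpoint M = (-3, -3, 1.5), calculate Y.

Y = 2M - X
  = (2·(-3) - (-7), 2·(-3) - (-5), 2·1.5 - 6)
  = (-6 + 7, -6 + 5, 3 - 6)
  = (1, -1, -3)

(1, -1, -3)


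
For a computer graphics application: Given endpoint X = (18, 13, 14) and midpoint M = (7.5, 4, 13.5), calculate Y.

Y = 2M - X
  = (2·7.5 - 18, 2·4 - 13, 2·13.5 - 14)
  = (15 - 18, 8 - 13, 27 - 14)
  = (-3, -5, 13)

(-3, -5, 13)


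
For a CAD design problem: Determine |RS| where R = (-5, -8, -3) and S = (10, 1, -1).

d = √[(x₂-x₁)² + (y₂-y₁)² + (z₂-z₁)²]
  = √[15² + 9² + 2²]
  = √[225 + 81 + 4]
  = √310
  ≈ 17.61

17.61


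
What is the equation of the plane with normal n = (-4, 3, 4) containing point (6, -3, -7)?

The plane through P with normal n = (a, b, c) satisfies n·(r - P) = 0,
i.e. ax + by + cz = a·x₀ + b·y₀ + c·z₀.
d = (-4)·6 + 3·(-3) + 4·(-7)
  = -24 - 9 - 28
  = -61
Equation: -4x + 3y + 4z = -61

-4x + 3y + 4z = -61


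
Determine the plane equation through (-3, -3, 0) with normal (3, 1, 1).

The plane through P with normal n = (a, b, c) satisfies n·(r - P) = 0,
i.e. ax + by + cz = a·x₀ + b·y₀ + c·z₀.
d = 3·(-3) + 1·(-3) + 1·0
  = -9 - 3 + 0
  = -12
Equation: 3x + y + z = -12

3x + y + z = -12


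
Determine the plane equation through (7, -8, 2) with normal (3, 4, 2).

The plane through P with normal n = (a, b, c) satisfies n·(r - P) = 0,
i.e. ax + by + cz = a·x₀ + b·y₀ + c·z₀.
d = 3·7 + 4·(-8) + 2·2
  = 21 - 32 + 4
  = -7
Equation: 3x + 4y + 2z = -7

3x + 4y + 2z = -7


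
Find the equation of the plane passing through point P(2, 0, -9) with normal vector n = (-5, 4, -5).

The plane through P with normal n = (a, b, c) satisfies n·(r - P) = 0,
i.e. ax + by + cz = a·x₀ + b·y₀ + c·z₀.
d = (-5)·2 + 4·0 + (-5)·(-9)
  = -10 + 0 + 45
  = 35
Equation: -5x + 4y - 5z = 35

-5x + 4y - 5z = 35


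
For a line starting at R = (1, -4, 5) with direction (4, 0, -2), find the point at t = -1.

P(t) = R + t·d
  = (1 + 4·(-1), -4 + 0·(-1), 5 + (-2)·(-1))
  = (1 - 4, -4 + 0, 5 + 2)
  = (-3, -4, 7)

(-3, -4, 7)


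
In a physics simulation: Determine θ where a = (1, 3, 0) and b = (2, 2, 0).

a·b = 1·2 + 3·2 + 0·0 = 2 + 6 + 0 = 8
|a| = √(1² + 3² + 0²) = √10 ≈ 3.162
|b| = √(2² + 2² + 0²) = √8 ≈ 2.828
cos θ = (a·b)/(|a||b|) = 8/(3.162·2.828) ≈ 0.8944
θ = arccos(0.8944) ≈ 26.57°

26.57°


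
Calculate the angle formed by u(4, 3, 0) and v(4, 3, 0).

u·v = 4·4 + 3·3 + 0·0 = 16 + 9 + 0 = 25
|u| = √(4² + 3² + 0²) = √25 ≈ 5
|v| = √(4² + 3² + 0²) = √25 ≈ 5
cos θ = (u·v)/(|u||v|) = 25/(5·5) ≈ 1
θ = arccos(1) ≈ 0°

0°


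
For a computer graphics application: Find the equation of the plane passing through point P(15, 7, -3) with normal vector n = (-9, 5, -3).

The plane through P with normal n = (a, b, c) satisfies n·(r - P) = 0,
i.e. ax + by + cz = a·x₀ + b·y₀ + c·z₀.
d = (-9)·15 + 5·7 + (-3)·(-3)
  = -135 + 35 + 9
  = -91
Equation: -9x + 5y - 3z = -91

-9x + 5y - 3z = -91


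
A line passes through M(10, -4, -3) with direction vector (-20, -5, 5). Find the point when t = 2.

P(t) = M + t·d
  = (10 + (-20)·2, -4 + (-5)·2, -3 + 5·2)
  = (10 - 40, -4 - 10, -3 + 10)
  = (-30, -14, 7)

(-30, -14, 7)


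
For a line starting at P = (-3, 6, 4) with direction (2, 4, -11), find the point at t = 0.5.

P(t) = P + t·d
  = (-3 + 2·0.5, 6 + 4·0.5, 4 + (-11)·0.5)
  = (-3 + 1, 6 + 2, 4 - 5.5)
  = (-2, 8, -1.5)

(-2, 8, -1.5)


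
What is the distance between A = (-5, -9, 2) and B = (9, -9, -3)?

d = √[(x₂-x₁)² + (y₂-y₁)² + (z₂-z₁)²]
  = √[14² + 0² + (-5)²]
  = √[196 + 0 + 25]
  = √221
  ≈ 14.87

14.87


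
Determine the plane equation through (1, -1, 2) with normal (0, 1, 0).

The plane through P with normal n = (a, b, c) satisfies n·(r - P) = 0,
i.e. ax + by + cz = a·x₀ + b·y₀ + c·z₀.
d = 0·1 + 1·(-1) + 0·2
  = 0 - 1 + 0
  = -1
Equation: y = -1

y = -1


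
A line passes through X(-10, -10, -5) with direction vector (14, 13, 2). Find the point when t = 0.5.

P(t) = X + t·d
  = (-10 + 14·0.5, -10 + 13·0.5, -5 + 2·0.5)
  = (-10 + 7, -10 + 6.5, -5 + 1)
  = (-3, -3.5, -4)

(-3, -3.5, -4)


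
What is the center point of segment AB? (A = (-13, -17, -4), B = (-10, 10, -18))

M = ((x₁+x₂)/2, (y₁+y₂)/2, (z₁+z₂)/2)
  = ((-13 - 10)/2, (-17 + 10)/2, (-4 - 18)/2)
  = (-23/2, -7/2, -22/2)
  = (-11.5, -3.5, -11)

(-11.5, -3.5, -11)


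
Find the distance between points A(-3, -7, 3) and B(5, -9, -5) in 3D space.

d = √[(x₂-x₁)² + (y₂-y₁)² + (z₂-z₁)²]
  = √[8² + (-2)² + (-8)²]
  = √[64 + 4 + 64]
  = √132
  ≈ 11.49

11.49


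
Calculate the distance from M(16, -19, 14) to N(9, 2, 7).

d = √[(x₂-x₁)² + (y₂-y₁)² + (z₂-z₁)²]
  = √[(-7)² + 21² + (-7)²]
  = √[49 + 441 + 49]
  = √539
  ≈ 23.22

23.22


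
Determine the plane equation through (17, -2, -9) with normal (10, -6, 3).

The plane through P with normal n = (a, b, c) satisfies n·(r - P) = 0,
i.e. ax + by + cz = a·x₀ + b·y₀ + c·z₀.
d = 10·17 + (-6)·(-2) + 3·(-9)
  = 170 + 12 - 27
  = 155
Equation: 10x - 6y + 3z = 155

10x - 6y + 3z = 155


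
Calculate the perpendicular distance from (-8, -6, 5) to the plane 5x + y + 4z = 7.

distance = |a·x₀ + b·y₀ + c·z₀ - d| / √(a² + b² + c²)
  = |5·(-8) + 1·(-6) + 4·5 - 7| / √(5² + 1² + 4²)
  = |-40 - 6 + 20 - 7| / √(25 + 1 + 16)
  = |-33| / √42
  = 33 / 6.481
  ≈ 5.092

5.092


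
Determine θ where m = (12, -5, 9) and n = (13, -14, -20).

m·n = 12·13 + (-5)·(-14) + 9·(-20) = 156 + 70 - 180 = 46
|m| = √(12² + (-5)² + 9²) = √250 ≈ 15.81
|n| = √(13² + (-14)² + (-20)²) = √765 ≈ 27.66
cos θ = (m·n)/(|m||n|) = 46/(15.81·27.66) ≈ 0.1052
θ = arccos(0.1052) ≈ 83.96°

83.96°


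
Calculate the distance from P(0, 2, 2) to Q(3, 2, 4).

d = √[(x₂-x₁)² + (y₂-y₁)² + (z₂-z₁)²]
  = √[3² + 0² + 2²]
  = √[9 + 0 + 4]
  = √13
  ≈ 3.606

3.606


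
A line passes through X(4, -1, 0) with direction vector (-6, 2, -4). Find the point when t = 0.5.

P(t) = X + t·d
  = (4 + (-6)·0.5, -1 + 2·0.5, 0 + (-4)·0.5)
  = (4 - 3, -1 + 1, 0 - 2)
  = (1, 0, -2)

(1, 0, -2)


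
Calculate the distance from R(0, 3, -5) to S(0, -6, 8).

d = √[(x₂-x₁)² + (y₂-y₁)² + (z₂-z₁)²]
  = √[0² + (-9)² + 13²]
  = √[0 + 81 + 169]
  = √250
  ≈ 15.81

15.81


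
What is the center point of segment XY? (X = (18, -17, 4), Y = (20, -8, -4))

M = ((x₁+x₂)/2, (y₁+y₂)/2, (z₁+z₂)/2)
  = ((18 + 20)/2, (-17 - 8)/2, (4 - 4)/2)
  = (38/2, -25/2, 0/2)
  = (19, -12.5, 0)

(19, -12.5, 0)


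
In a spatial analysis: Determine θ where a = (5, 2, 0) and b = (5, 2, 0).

a·b = 5·5 + 2·2 + 0·0 = 25 + 4 + 0 = 29
|a| = √(5² + 2² + 0²) = √29 ≈ 5.385
|b| = √(5² + 2² + 0²) = √29 ≈ 5.385
cos θ = (a·b)/(|a||b|) = 29/(5.385·5.385) ≈ 1
θ = arccos(1) ≈ 0°

0°


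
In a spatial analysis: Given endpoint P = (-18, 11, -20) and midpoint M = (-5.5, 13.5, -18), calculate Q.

Q = 2M - P
  = (2·(-5.5) - (-18), 2·13.5 - 11, 2·(-18) - (-20))
  = (-11 + 18, 27 - 11, -36 + 20)
  = (7, 16, -16)

(7, 16, -16)


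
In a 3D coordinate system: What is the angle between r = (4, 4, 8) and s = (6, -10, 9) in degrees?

r·s = 4·6 + 4·(-10) + 8·9 = 24 - 40 + 72 = 56
|r| = √(4² + 4² + 8²) = √96 ≈ 9.798
|s| = √(6² + (-10)² + 9²) = √217 ≈ 14.73
cos θ = (r·s)/(|r||s|) = 56/(9.798·14.73) ≈ 0.388
θ = arccos(0.388) ≈ 67.17°

67.17°


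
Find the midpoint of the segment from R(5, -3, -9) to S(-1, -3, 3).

M = ((x₁+x₂)/2, (y₁+y₂)/2, (z₁+z₂)/2)
  = ((5 - 1)/2, (-3 - 3)/2, (-9 + 3)/2)
  = (4/2, -6/2, -6/2)
  = (2, -3, -3)

(2, -3, -3)


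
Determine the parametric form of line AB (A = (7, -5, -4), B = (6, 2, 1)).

Direction vector d = B - A = (6 - 7, 2 + 5, 1 + 4) = (-1, 7, 5)
Parametric form r = A + t·d:
x = 7 - t, y = -5 + 7t, z = -4 + 5t

x = 7 - t, y = -5 + 7t, z = -4 + 5t


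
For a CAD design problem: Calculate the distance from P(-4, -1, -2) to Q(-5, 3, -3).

d = √[(x₂-x₁)² + (y₂-y₁)² + (z₂-z₁)²]
  = √[(-1)² + 4² + (-1)²]
  = √[1 + 16 + 1]
  = √18
  ≈ 4.243

4.243


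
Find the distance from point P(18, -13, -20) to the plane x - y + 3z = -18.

distance = |a·x₀ + b·y₀ + c·z₀ - d| / √(a² + b² + c²)
  = |1·18 + (-1)·(-13) + 3·(-20) - (-18)| / √(1² + (-1)² + 3²)
  = |18 + 13 - 60 + 18| / √(1 + 1 + 9)
  = |-11| / √11
  = 11 / 3.317
  ≈ 3.317

3.317


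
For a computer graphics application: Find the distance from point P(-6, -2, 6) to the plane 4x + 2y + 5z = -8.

distance = |a·x₀ + b·y₀ + c·z₀ - d| / √(a² + b² + c²)
  = |4·(-6) + 2·(-2) + 5·6 - (-8)| / √(4² + 2² + 5²)
  = |-24 - 4 + 30 + 8| / √(16 + 4 + 25)
  = |10| / √45
  = 10 / 6.708
  ≈ 1.491

1.491


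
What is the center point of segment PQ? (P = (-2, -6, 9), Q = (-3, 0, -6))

M = ((x₁+x₂)/2, (y₁+y₂)/2, (z₁+z₂)/2)
  = ((-2 - 3)/2, (-6 + 0)/2, (9 - 6)/2)
  = (-5/2, -6/2, 3/2)
  = (-2.5, -3, 1.5)

(-2.5, -3, 1.5)


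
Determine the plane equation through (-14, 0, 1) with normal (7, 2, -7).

The plane through P with normal n = (a, b, c) satisfies n·(r - P) = 0,
i.e. ax + by + cz = a·x₀ + b·y₀ + c·z₀.
d = 7·(-14) + 2·0 + (-7)·1
  = -98 + 0 - 7
  = -105
Equation: 7x + 2y - 7z = -105

7x + 2y - 7z = -105


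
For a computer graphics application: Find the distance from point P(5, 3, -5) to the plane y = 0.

distance = |a·x₀ + b·y₀ + c·z₀ - d| / √(a² + b² + c²)
  = |0·5 + 1·3 + 0·(-5) - 0| / √(0² + 1² + 0²)
  = |0 + 3 + 0 + 0| / √(0 + 1 + 0)
  = |3| / √1
  = 3 / 1
  ≈ 3

3


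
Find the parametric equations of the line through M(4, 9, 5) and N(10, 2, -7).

Direction vector d = N - M = (10 - 4, 2 - 9, -7 - 5) = (6, -7, -12)
Parametric form r = M + t·d:
x = 4 + 6t, y = 9 - 7t, z = 5 - 12t

x = 4 + 6t, y = 9 - 7t, z = 5 - 12t


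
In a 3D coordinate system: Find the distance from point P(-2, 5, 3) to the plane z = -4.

distance = |a·x₀ + b·y₀ + c·z₀ - d| / √(a² + b² + c²)
  = |0·(-2) + 0·5 + 1·3 - (-4)| / √(0² + 0² + 1²)
  = |0 + 0 + 3 + 4| / √(0 + 0 + 1)
  = |7| / √1
  = 7 / 1
  ≈ 7

7


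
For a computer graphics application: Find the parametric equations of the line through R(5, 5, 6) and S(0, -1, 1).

Direction vector d = S - R = (0 - 5, -1 - 5, 1 - 6) = (-5, -6, -5)
Parametric form r = R + t·d:
x = 5 - 5t, y = 5 - 6t, z = 6 - 5t

x = 5 - 5t, y = 5 - 6t, z = 6 - 5t


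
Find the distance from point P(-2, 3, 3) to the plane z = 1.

distance = |a·x₀ + b·y₀ + c·z₀ - d| / √(a² + b² + c²)
  = |0·(-2) + 0·3 + 1·3 - 1| / √(0² + 0² + 1²)
  = |0 + 0 + 3 - 1| / √(0 + 0 + 1)
  = |2| / √1
  = 2 / 1
  ≈ 2

2


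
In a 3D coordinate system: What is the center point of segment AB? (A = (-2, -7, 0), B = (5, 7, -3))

M = ((x₁+x₂)/2, (y₁+y₂)/2, (z₁+z₂)/2)
  = ((-2 + 5)/2, (-7 + 7)/2, (0 - 3)/2)
  = (3/2, 0/2, -3/2)
  = (1.5, 0, -1.5)

(1.5, 0, -1.5)


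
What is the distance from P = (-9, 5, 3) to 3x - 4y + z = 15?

distance = |a·x₀ + b·y₀ + c·z₀ - d| / √(a² + b² + c²)
  = |3·(-9) + (-4)·5 + 1·3 - 15| / √(3² + (-4)² + 1²)
  = |-27 - 20 + 3 - 15| / √(9 + 16 + 1)
  = |-59| / √26
  = 59 / 5.099
  ≈ 11.57

11.57


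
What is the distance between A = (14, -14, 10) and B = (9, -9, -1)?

d = √[(x₂-x₁)² + (y₂-y₁)² + (z₂-z₁)²]
  = √[(-5)² + 5² + (-11)²]
  = √[25 + 25 + 121]
  = √171
  ≈ 13.08

13.08


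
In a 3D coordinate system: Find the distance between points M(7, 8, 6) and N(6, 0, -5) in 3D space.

d = √[(x₂-x₁)² + (y₂-y₁)² + (z₂-z₁)²]
  = √[(-1)² + (-8)² + (-11)²]
  = √[1 + 64 + 121]
  = √186
  ≈ 13.64

13.64


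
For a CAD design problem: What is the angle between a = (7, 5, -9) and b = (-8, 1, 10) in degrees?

a·b = 7·(-8) + 5·1 + (-9)·10 = -56 + 5 - 90 = -141
|a| = √(7² + 5² + (-9)²) = √155 ≈ 12.45
|b| = √((-8)² + 1² + 10²) = √165 ≈ 12.85
cos θ = (a·b)/(|a||b|) = -141/(12.45·12.85) ≈ -0.8817
θ = arccos(-0.8817) ≈ 151.8°

151.8°


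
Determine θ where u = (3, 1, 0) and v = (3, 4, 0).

u·v = 3·3 + 1·4 + 0·0 = 9 + 4 + 0 = 13
|u| = √(3² + 1² + 0²) = √10 ≈ 3.162
|v| = √(3² + 4² + 0²) = √25 ≈ 5
cos θ = (u·v)/(|u||v|) = 13/(3.162·5) ≈ 0.8222
θ = arccos(0.8222) ≈ 34.7°

34.7°


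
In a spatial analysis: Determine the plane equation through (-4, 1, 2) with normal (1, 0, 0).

The plane through P with normal n = (a, b, c) satisfies n·(r - P) = 0,
i.e. ax + by + cz = a·x₀ + b·y₀ + c·z₀.
d = 1·(-4) + 0·1 + 0·2
  = -4 + 0 + 0
  = -4
Equation: x = -4

x = -4


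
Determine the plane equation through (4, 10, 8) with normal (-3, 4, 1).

The plane through P with normal n = (a, b, c) satisfies n·(r - P) = 0,
i.e. ax + by + cz = a·x₀ + b·y₀ + c·z₀.
d = (-3)·4 + 4·10 + 1·8
  = -12 + 40 + 8
  = 36
Equation: -3x + 4y + z = 36

-3x + 4y + z = 36


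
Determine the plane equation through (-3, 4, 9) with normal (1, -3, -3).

The plane through P with normal n = (a, b, c) satisfies n·(r - P) = 0,
i.e. ax + by + cz = a·x₀ + b·y₀ + c·z₀.
d = 1·(-3) + (-3)·4 + (-3)·9
  = -3 - 12 - 27
  = -42
Equation: x - 3y - 3z = -42

x - 3y - 3z = -42


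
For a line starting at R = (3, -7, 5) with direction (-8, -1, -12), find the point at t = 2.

P(t) = R + t·d
  = (3 + (-8)·2, -7 + (-1)·2, 5 + (-12)·2)
  = (3 - 16, -7 - 2, 5 - 24)
  = (-13, -9, -19)

(-13, -9, -19)


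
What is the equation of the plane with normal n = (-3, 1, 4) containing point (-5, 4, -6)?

The plane through P with normal n = (a, b, c) satisfies n·(r - P) = 0,
i.e. ax + by + cz = a·x₀ + b·y₀ + c·z₀.
d = (-3)·(-5) + 1·4 + 4·(-6)
  = 15 + 4 - 24
  = -5
Equation: -3x + y + 4z = -5

-3x + y + 4z = -5


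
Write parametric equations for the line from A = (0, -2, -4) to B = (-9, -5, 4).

Direction vector d = B - A = (-9 + 0, -5 + 2, 4 + 4) = (-9, -3, 8)
Parametric form r = A + t·d:
x = 0 - 9t, y = -2 - 3t, z = -4 + 8t

x = 0 - 9t, y = -2 - 3t, z = -4 + 8t


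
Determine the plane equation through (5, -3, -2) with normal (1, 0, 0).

The plane through P with normal n = (a, b, c) satisfies n·(r - P) = 0,
i.e. ax + by + cz = a·x₀ + b·y₀ + c·z₀.
d = 1·5 + 0·(-3) + 0·(-2)
  = 5 + 0 + 0
  = 5
Equation: x = 5

x = 5


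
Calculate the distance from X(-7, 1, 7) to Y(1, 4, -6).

d = √[(x₂-x₁)² + (y₂-y₁)² + (z₂-z₁)²]
  = √[8² + 3² + (-13)²]
  = √[64 + 9 + 169]
  = √242
  ≈ 15.56

15.56


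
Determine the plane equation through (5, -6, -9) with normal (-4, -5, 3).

The plane through P with normal n = (a, b, c) satisfies n·(r - P) = 0,
i.e. ax + by + cz = a·x₀ + b·y₀ + c·z₀.
d = (-4)·5 + (-5)·(-6) + 3·(-9)
  = -20 + 30 - 27
  = -17
Equation: -4x - 5y + 3z = -17

-4x - 5y + 3z = -17


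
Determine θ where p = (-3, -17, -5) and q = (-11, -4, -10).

p·q = (-3)·(-11) + (-17)·(-4) + (-5)·(-10) = 33 + 68 + 50 = 151
|p| = √((-3)² + (-17)² + (-5)²) = √323 ≈ 17.97
|q| = √((-11)² + (-4)² + (-10)²) = √237 ≈ 15.39
cos θ = (p·q)/(|p||q|) = 151/(17.97·15.39) ≈ 0.5458
θ = arccos(0.5458) ≈ 56.92°

56.92°


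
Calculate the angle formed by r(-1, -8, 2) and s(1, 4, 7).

r·s = (-1)·1 + (-8)·4 + 2·7 = -1 - 32 + 14 = -19
|r| = √((-1)² + (-8)² + 2²) = √69 ≈ 8.307
|s| = √(1² + 4² + 7²) = √66 ≈ 8.124
cos θ = (r·s)/(|r||s|) = -19/(8.307·8.124) ≈ -0.2816
θ = arccos(-0.2816) ≈ 106.4°

106.4°


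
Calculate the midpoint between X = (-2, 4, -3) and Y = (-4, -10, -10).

M = ((x₁+x₂)/2, (y₁+y₂)/2, (z₁+z₂)/2)
  = ((-2 - 4)/2, (4 - 10)/2, (-3 - 10)/2)
  = (-6/2, -6/2, -13/2)
  = (-3, -3, -6.5)

(-3, -3, -6.5)


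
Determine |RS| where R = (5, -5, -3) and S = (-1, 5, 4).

d = √[(x₂-x₁)² + (y₂-y₁)² + (z₂-z₁)²]
  = √[(-6)² + 10² + 7²]
  = √[36 + 100 + 49]
  = √185
  ≈ 13.6

13.6


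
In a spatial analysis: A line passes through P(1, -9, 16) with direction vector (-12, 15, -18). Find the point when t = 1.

P(t) = P + t·d
  = (1 + (-12)·1, -9 + 15·1, 16 + (-18)·1)
  = (1 - 12, -9 + 15, 16 - 18)
  = (-11, 6, -2)

(-11, 6, -2)


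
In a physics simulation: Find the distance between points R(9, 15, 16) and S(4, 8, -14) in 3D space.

d = √[(x₂-x₁)² + (y₂-y₁)² + (z₂-z₁)²]
  = √[(-5)² + (-7)² + (-30)²]
  = √[25 + 49 + 900]
  = √974
  ≈ 31.21

31.21


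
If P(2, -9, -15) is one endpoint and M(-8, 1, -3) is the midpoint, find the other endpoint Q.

Q = 2M - P
  = (2·(-8) - 2, 2·1 - (-9), 2·(-3) - (-15))
  = (-16 - 2, 2 + 9, -6 + 15)
  = (-18, 11, 9)

(-18, 11, 9)


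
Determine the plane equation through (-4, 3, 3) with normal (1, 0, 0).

The plane through P with normal n = (a, b, c) satisfies n·(r - P) = 0,
i.e. ax + by + cz = a·x₀ + b·y₀ + c·z₀.
d = 1·(-4) + 0·3 + 0·3
  = -4 + 0 + 0
  = -4
Equation: x = -4

x = -4


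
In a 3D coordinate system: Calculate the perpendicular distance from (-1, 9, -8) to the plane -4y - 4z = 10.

distance = |a·x₀ + b·y₀ + c·z₀ - d| / √(a² + b² + c²)
  = |0·(-1) + (-4)·9 + (-4)·(-8) - 10| / √(0² + (-4)² + (-4)²)
  = |0 - 36 + 32 - 10| / √(0 + 16 + 16)
  = |-14| / √32
  = 14 / 5.657
  ≈ 2.475

2.475


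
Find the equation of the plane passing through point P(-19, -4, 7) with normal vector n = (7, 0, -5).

The plane through P with normal n = (a, b, c) satisfies n·(r - P) = 0,
i.e. ax + by + cz = a·x₀ + b·y₀ + c·z₀.
d = 7·(-19) + 0·(-4) + (-5)·7
  = -133 + 0 - 35
  = -168
Equation: 7x - 5z = -168

7x - 5z = -168


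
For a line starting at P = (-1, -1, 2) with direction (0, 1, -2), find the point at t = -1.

P(t) = P + t·d
  = (-1 + 0·(-1), -1 + 1·(-1), 2 + (-2)·(-1))
  = (-1 + 0, -1 - 1, 2 + 2)
  = (-1, -2, 4)

(-1, -2, 4)


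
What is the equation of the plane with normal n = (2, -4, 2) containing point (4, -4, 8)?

The plane through P with normal n = (a, b, c) satisfies n·(r - P) = 0,
i.e. ax + by + cz = a·x₀ + b·y₀ + c·z₀.
d = 2·4 + (-4)·(-4) + 2·8
  = 8 + 16 + 16
  = 40
Equation: 2x - 4y + 2z = 40

2x - 4y + 2z = 40


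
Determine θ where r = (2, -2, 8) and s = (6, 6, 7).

r·s = 2·6 + (-2)·6 + 8·7 = 12 - 12 + 56 = 56
|r| = √(2² + (-2)² + 8²) = √72 ≈ 8.485
|s| = √(6² + 6² + 7²) = √121 ≈ 11
cos θ = (r·s)/(|r||s|) = 56/(8.485·11) ≈ 0.6
θ = arccos(0.6) ≈ 53.13°

53.13°


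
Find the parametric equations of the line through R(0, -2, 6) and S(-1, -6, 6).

Direction vector d = S - R = (-1 + 0, -6 + 2, 6 - 6) = (-1, -4, 0)
Parametric form r = R + t·d:
x = 0 - t, y = -2 - 4t, z = 6

x = 0 - t, y = -2 - 4t, z = 6


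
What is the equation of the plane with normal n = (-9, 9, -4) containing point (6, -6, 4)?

The plane through P with normal n = (a, b, c) satisfies n·(r - P) = 0,
i.e. ax + by + cz = a·x₀ + b·y₀ + c·z₀.
d = (-9)·6 + 9·(-6) + (-4)·4
  = -54 - 54 - 16
  = -124
Equation: -9x + 9y - 4z = -124

-9x + 9y - 4z = -124


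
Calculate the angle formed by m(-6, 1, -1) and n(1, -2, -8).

m·n = (-6)·1 + 1·(-2) + (-1)·(-8) = -6 - 2 + 8 = 0
|m| = √((-6)² + 1² + (-1)²) = √38 ≈ 6.164
|n| = √(1² + (-2)² + (-8)²) = √69 ≈ 8.307
cos θ = (m·n)/(|m||n|) = 0/(6.164·8.307) ≈ 0
θ = arccos(0) ≈ 90°

90°


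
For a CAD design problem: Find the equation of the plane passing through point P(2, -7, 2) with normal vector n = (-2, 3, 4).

The plane through P with normal n = (a, b, c) satisfies n·(r - P) = 0,
i.e. ax + by + cz = a·x₀ + b·y₀ + c·z₀.
d = (-2)·2 + 3·(-7) + 4·2
  = -4 - 21 + 8
  = -17
Equation: -2x + 3y + 4z = -17

-2x + 3y + 4z = -17


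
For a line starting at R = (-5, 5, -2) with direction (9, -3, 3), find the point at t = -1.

P(t) = R + t·d
  = (-5 + 9·(-1), 5 + (-3)·(-1), -2 + 3·(-1))
  = (-5 - 9, 5 + 3, -2 - 3)
  = (-14, 8, -5)

(-14, 8, -5)


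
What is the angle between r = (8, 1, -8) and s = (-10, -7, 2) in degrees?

r·s = 8·(-10) + 1·(-7) + (-8)·2 = -80 - 7 - 16 = -103
|r| = √(8² + 1² + (-8)²) = √129 ≈ 11.36
|s| = √((-10)² + (-7)² + 2²) = √153 ≈ 12.37
cos θ = (r·s)/(|r||s|) = -103/(11.36·12.37) ≈ -0.7332
θ = arccos(-0.7332) ≈ 137.2°

137.2°


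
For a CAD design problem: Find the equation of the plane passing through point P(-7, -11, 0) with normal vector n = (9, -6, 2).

The plane through P with normal n = (a, b, c) satisfies n·(r - P) = 0,
i.e. ax + by + cz = a·x₀ + b·y₀ + c·z₀.
d = 9·(-7) + (-6)·(-11) + 2·0
  = -63 + 66 + 0
  = 3
Equation: 9x - 6y + 2z = 3

9x - 6y + 2z = 3


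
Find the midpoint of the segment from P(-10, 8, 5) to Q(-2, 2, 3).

M = ((x₁+x₂)/2, (y₁+y₂)/2, (z₁+z₂)/2)
  = ((-10 - 2)/2, (8 + 2)/2, (5 + 3)/2)
  = (-12/2, 10/2, 8/2)
  = (-6, 5, 4)

(-6, 5, 4)


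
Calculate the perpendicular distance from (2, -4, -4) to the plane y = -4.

distance = |a·x₀ + b·y₀ + c·z₀ - d| / √(a² + b² + c²)
  = |0·2 + 1·(-4) + 0·(-4) - (-4)| / √(0² + 1² + 0²)
  = |0 - 4 + 0 + 4| / √(0 + 1 + 0)
  = |0| / √1
  = 0 / 1
  ≈ 0

0


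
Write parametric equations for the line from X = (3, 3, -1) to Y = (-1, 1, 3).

Direction vector d = Y - X = (-1 - 3, 1 - 3, 3 + 1) = (-4, -2, 4)
Parametric form r = X + t·d:
x = 3 - 4t, y = 3 - 2t, z = -1 + 4t

x = 3 - 4t, y = 3 - 2t, z = -1 + 4t


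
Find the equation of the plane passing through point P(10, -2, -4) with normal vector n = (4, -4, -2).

The plane through P with normal n = (a, b, c) satisfies n·(r - P) = 0,
i.e. ax + by + cz = a·x₀ + b·y₀ + c·z₀.
d = 4·10 + (-4)·(-2) + (-2)·(-4)
  = 40 + 8 + 8
  = 56
Equation: 4x - 4y - 2z = 56

4x - 4y - 2z = 56


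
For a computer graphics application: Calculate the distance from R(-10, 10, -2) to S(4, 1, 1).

d = √[(x₂-x₁)² + (y₂-y₁)² + (z₂-z₁)²]
  = √[14² + (-9)² + 3²]
  = √[196 + 81 + 9]
  = √286
  ≈ 16.91

16.91


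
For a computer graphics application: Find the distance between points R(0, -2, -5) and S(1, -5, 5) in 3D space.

d = √[(x₂-x₁)² + (y₂-y₁)² + (z₂-z₁)²]
  = √[1² + (-3)² + 10²]
  = √[1 + 9 + 100]
  = √110
  ≈ 10.49

10.49


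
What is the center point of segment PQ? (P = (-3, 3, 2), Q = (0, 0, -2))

M = ((x₁+x₂)/2, (y₁+y₂)/2, (z₁+z₂)/2)
  = ((-3 + 0)/2, (3 + 0)/2, (2 - 2)/2)
  = (-3/2, 3/2, 0/2)
  = (-1.5, 1.5, 0)

(-1.5, 1.5, 0)


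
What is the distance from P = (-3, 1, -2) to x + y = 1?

distance = |a·x₀ + b·y₀ + c·z₀ - d| / √(a² + b² + c²)
  = |1·(-3) + 1·1 + 0·(-2) - 1| / √(1² + 1² + 0²)
  = |-3 + 1 + 0 - 1| / √(1 + 1 + 0)
  = |-3| / √2
  = 3 / 1.414
  ≈ 2.121

2.121


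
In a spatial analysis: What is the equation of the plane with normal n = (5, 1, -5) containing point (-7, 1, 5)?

The plane through P with normal n = (a, b, c) satisfies n·(r - P) = 0,
i.e. ax + by + cz = a·x₀ + b·y₀ + c·z₀.
d = 5·(-7) + 1·1 + (-5)·5
  = -35 + 1 - 25
  = -59
Equation: 5x + y - 5z = -59

5x + y - 5z = -59


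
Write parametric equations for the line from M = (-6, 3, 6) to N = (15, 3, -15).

Direction vector d = N - M = (15 + 6, 3 - 3, -15 - 6) = (21, 0, -21)
Parametric form r = M + t·d:
x = -6 + 21t, y = 3, z = 6 - 21t

x = -6 + 21t, y = 3, z = 6 - 21t


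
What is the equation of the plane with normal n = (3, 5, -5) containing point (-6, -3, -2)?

The plane through P with normal n = (a, b, c) satisfies n·(r - P) = 0,
i.e. ax + by + cz = a·x₀ + b·y₀ + c·z₀.
d = 3·(-6) + 5·(-3) + (-5)·(-2)
  = -18 - 15 + 10
  = -23
Equation: 3x + 5y - 5z = -23

3x + 5y - 5z = -23


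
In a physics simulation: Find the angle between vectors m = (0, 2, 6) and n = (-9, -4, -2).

m·n = 0·(-9) + 2·(-4) + 6·(-2) = 0 - 8 - 12 = -20
|m| = √(0² + 2² + 6²) = √40 ≈ 6.325
|n| = √((-9)² + (-4)² + (-2)²) = √101 ≈ 10.05
cos θ = (m·n)/(|m||n|) = -20/(6.325·10.05) ≈ -0.3147
θ = arccos(-0.3147) ≈ 108.3°

108.3°


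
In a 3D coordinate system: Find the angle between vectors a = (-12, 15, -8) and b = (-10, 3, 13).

a·b = (-12)·(-10) + 15·3 + (-8)·13 = 120 + 45 - 104 = 61
|a| = √((-12)² + 15² + (-8)²) = √433 ≈ 20.81
|b| = √((-10)² + 3² + 13²) = √278 ≈ 16.67
cos θ = (a·b)/(|a||b|) = 61/(20.81·16.67) ≈ 0.1758
θ = arccos(0.1758) ≈ 79.87°

79.87°


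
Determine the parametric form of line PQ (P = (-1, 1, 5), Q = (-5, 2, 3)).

Direction vector d = Q - P = (-5 + 1, 2 - 1, 3 - 5) = (-4, 1, -2)
Parametric form r = P + t·d:
x = -1 - 4t, y = 1 + t, z = 5 - 2t

x = -1 - 4t, y = 1 + t, z = 5 - 2t


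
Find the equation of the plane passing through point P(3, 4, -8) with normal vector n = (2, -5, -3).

The plane through P with normal n = (a, b, c) satisfies n·(r - P) = 0,
i.e. ax + by + cz = a·x₀ + b·y₀ + c·z₀.
d = 2·3 + (-5)·4 + (-3)·(-8)
  = 6 - 20 + 24
  = 10
Equation: 2x - 5y - 3z = 10

2x - 5y - 3z = 10


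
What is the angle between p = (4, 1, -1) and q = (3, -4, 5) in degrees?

p·q = 4·3 + 1·(-4) + (-1)·5 = 12 - 4 - 5 = 3
|p| = √(4² + 1² + (-1)²) = √18 ≈ 4.243
|q| = √(3² + (-4)² + 5²) = √50 ≈ 7.071
cos θ = (p·q)/(|p||q|) = 3/(4.243·7.071) ≈ 0.1
θ = arccos(0.1) ≈ 84.26°

84.26°


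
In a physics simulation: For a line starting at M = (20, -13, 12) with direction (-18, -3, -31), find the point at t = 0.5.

P(t) = M + t·d
  = (20 + (-18)·0.5, -13 + (-3)·0.5, 12 + (-31)·0.5)
  = (20 - 9, -13 - 1.5, 12 - 15.5)
  = (11, -14.5, -3.5)

(11, -14.5, -3.5)


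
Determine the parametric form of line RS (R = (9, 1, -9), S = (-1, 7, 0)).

Direction vector d = S - R = (-1 - 9, 7 - 1, 0 + 9) = (-10, 6, 9)
Parametric form r = R + t·d:
x = 9 - 10t, y = 1 + 6t, z = -9 + 9t

x = 9 - 10t, y = 1 + 6t, z = -9 + 9t


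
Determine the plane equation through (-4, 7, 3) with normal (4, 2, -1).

The plane through P with normal n = (a, b, c) satisfies n·(r - P) = 0,
i.e. ax + by + cz = a·x₀ + b·y₀ + c·z₀.
d = 4·(-4) + 2·7 + (-1)·3
  = -16 + 14 - 3
  = -5
Equation: 4x + 2y - z = -5

4x + 2y - z = -5


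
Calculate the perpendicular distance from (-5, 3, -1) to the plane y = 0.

distance = |a·x₀ + b·y₀ + c·z₀ - d| / √(a² + b² + c²)
  = |0·(-5) + 1·3 + 0·(-1) - 0| / √(0² + 1² + 0²)
  = |0 + 3 + 0 + 0| / √(0 + 1 + 0)
  = |3| / √1
  = 3 / 1
  ≈ 3

3


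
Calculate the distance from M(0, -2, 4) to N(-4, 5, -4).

d = √[(x₂-x₁)² + (y₂-y₁)² + (z₂-z₁)²]
  = √[(-4)² + 7² + (-8)²]
  = √[16 + 49 + 64]
  = √129
  ≈ 11.36

11.36


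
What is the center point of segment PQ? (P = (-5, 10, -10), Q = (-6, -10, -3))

M = ((x₁+x₂)/2, (y₁+y₂)/2, (z₁+z₂)/2)
  = ((-5 - 6)/2, (10 - 10)/2, (-10 - 3)/2)
  = (-11/2, 0/2, -13/2)
  = (-5.5, 0, -6.5)

(-5.5, 0, -6.5)


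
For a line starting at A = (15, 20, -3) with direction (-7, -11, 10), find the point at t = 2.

P(t) = A + t·d
  = (15 + (-7)·2, 20 + (-11)·2, -3 + 10·2)
  = (15 - 14, 20 - 22, -3 + 20)
  = (1, -2, 17)

(1, -2, 17)


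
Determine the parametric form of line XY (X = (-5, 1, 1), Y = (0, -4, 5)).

Direction vector d = Y - X = (0 + 5, -4 - 1, 5 - 1) = (5, -5, 4)
Parametric form r = X + t·d:
x = -5 + 5t, y = 1 - 5t, z = 1 + 4t

x = -5 + 5t, y = 1 - 5t, z = 1 + 4t


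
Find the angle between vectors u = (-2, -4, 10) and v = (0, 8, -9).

u·v = (-2)·0 + (-4)·8 + 10·(-9) = 0 - 32 - 90 = -122
|u| = √((-2)² + (-4)² + 10²) = √120 ≈ 10.95
|v| = √(0² + 8² + (-9)²) = √145 ≈ 12.04
cos θ = (u·v)/(|u||v|) = -122/(10.95·12.04) ≈ -0.9249
θ = arccos(-0.9249) ≈ 157.7°

157.7°


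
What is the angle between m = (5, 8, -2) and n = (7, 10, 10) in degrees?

m·n = 5·7 + 8·10 + (-2)·10 = 35 + 80 - 20 = 95
|m| = √(5² + 8² + (-2)²) = √93 ≈ 9.644
|n| = √(7² + 10² + 10²) = √249 ≈ 15.78
cos θ = (m·n)/(|m||n|) = 95/(9.644·15.78) ≈ 0.6243
θ = arccos(0.6243) ≈ 51.37°

51.37°


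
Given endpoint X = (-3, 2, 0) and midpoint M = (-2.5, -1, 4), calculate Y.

Y = 2M - X
  = (2·(-2.5) - (-3), 2·(-1) - 2, 2·4 - 0)
  = (-5 + 3, -2 - 2, 8 + 0)
  = (-2, -4, 8)

(-2, -4, 8)


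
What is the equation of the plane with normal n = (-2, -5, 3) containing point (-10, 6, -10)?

The plane through P with normal n = (a, b, c) satisfies n·(r - P) = 0,
i.e. ax + by + cz = a·x₀ + b·y₀ + c·z₀.
d = (-2)·(-10) + (-5)·6 + 3·(-10)
  = 20 - 30 - 30
  = -40
Equation: -2x - 5y + 3z = -40

-2x - 5y + 3z = -40


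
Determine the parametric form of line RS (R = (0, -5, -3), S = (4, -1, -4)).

Direction vector d = S - R = (4 + 0, -1 + 5, -4 + 3) = (4, 4, -1)
Parametric form r = R + t·d:
x = 0 + 4t, y = -5 + 4t, z = -3 - t

x = 0 + 4t, y = -5 + 4t, z = -3 - t


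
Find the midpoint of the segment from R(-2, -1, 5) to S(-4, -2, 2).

M = ((x₁+x₂)/2, (y₁+y₂)/2, (z₁+z₂)/2)
  = ((-2 - 4)/2, (-1 - 2)/2, (5 + 2)/2)
  = (-6/2, -3/2, 7/2)
  = (-3, -1.5, 3.5)

(-3, -1.5, 3.5)


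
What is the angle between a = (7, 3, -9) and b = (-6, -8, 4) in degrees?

a·b = 7·(-6) + 3·(-8) + (-9)·4 = -42 - 24 - 36 = -102
|a| = √(7² + 3² + (-9)²) = √139 ≈ 11.79
|b| = √((-6)² + (-8)² + 4²) = √116 ≈ 10.77
cos θ = (a·b)/(|a||b|) = -102/(11.79·10.77) ≈ -0.8033
θ = arccos(-0.8033) ≈ 143.4°

143.4°


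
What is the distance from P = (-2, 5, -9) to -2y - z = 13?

distance = |a·x₀ + b·y₀ + c·z₀ - d| / √(a² + b² + c²)
  = |0·(-2) + (-2)·5 + (-1)·(-9) - 13| / √(0² + (-2)² + (-1)²)
  = |0 - 10 + 9 - 13| / √(0 + 4 + 1)
  = |-14| / √5
  = 14 / 2.236
  ≈ 6.261

6.261


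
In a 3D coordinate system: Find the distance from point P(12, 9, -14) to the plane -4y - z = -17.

distance = |a·x₀ + b·y₀ + c·z₀ - d| / √(a² + b² + c²)
  = |0·12 + (-4)·9 + (-1)·(-14) - (-17)| / √(0² + (-4)² + (-1)²)
  = |0 - 36 + 14 + 17| / √(0 + 16 + 1)
  = |-5| / √17
  = 5 / 4.123
  ≈ 1.213

1.213


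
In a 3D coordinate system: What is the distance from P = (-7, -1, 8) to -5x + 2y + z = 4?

distance = |a·x₀ + b·y₀ + c·z₀ - d| / √(a² + b² + c²)
  = |(-5)·(-7) + 2·(-1) + 1·8 - 4| / √((-5)² + 2² + 1²)
  = |35 - 2 + 8 - 4| / √(25 + 4 + 1)
  = |37| / √30
  = 37 / 5.477
  ≈ 6.755

6.755


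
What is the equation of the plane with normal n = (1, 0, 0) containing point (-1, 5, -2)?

The plane through P with normal n = (a, b, c) satisfies n·(r - P) = 0,
i.e. ax + by + cz = a·x₀ + b·y₀ + c·z₀.
d = 1·(-1) + 0·5 + 0·(-2)
  = -1 + 0 + 0
  = -1
Equation: x = -1

x = -1


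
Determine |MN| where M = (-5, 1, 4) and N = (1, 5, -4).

d = √[(x₂-x₁)² + (y₂-y₁)² + (z₂-z₁)²]
  = √[6² + 4² + (-8)²]
  = √[36 + 16 + 64]
  = √116
  ≈ 10.77

10.77
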